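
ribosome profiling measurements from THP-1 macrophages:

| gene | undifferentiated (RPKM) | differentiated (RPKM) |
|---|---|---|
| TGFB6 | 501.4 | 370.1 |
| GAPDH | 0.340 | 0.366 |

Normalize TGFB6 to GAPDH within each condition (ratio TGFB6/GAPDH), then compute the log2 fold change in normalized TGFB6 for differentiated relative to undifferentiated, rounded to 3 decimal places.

TGFB6/GAPDH (undifferentiated) = 501.4 / 0.340 = 1474.7
TGFB6/GAPDH (differentiated) = 370.1 / 0.366 = 1011.2
Fold change = 1011.2 / 1474.7 = 0.6857
log2(0.6857) = -0.5444

-0.544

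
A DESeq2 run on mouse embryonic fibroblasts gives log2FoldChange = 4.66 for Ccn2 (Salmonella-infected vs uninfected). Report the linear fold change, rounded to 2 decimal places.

25.28

Fold change = 2^(4.66) = 25.281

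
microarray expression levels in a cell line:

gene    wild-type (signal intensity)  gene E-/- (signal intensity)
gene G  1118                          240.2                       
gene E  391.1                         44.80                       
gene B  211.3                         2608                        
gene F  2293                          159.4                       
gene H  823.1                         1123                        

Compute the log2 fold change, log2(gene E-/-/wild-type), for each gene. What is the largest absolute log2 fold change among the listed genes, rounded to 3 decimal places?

log2(240.2/1118) = -2.219  (gene G)
log2(44.80/391.1) = -3.126  (gene E)
log2(2608/211.3) = 3.626  (gene B)
log2(159.4/2293) = -3.847  (gene F)
log2(1123/823.1) = 0.448  (gene H)
The largest magnitude belongs to gene F.

3.847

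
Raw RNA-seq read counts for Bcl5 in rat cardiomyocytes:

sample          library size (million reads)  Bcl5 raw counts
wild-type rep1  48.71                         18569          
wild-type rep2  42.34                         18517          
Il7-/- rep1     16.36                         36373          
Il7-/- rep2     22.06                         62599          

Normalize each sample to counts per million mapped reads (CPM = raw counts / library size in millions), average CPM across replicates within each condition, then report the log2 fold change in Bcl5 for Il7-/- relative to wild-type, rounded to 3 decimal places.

2.628

CPM(wild-type rep1) = 18569 / 48.71 = 381.2154
CPM(wild-type rep2) = 18517 / 42.34 = 437.3406
CPM(Il7-/- rep1) = 36373 / 16.36 = 2223.2885
CPM(Il7-/- rep2) = 62599 / 22.06 = 2837.6700
mean CPM(wild-type) = 409.2780; mean CPM(Il7-/-) = 2530.4792
Fold change = 2530.4792 / 409.2780 = 6.18279
log2(6.18279) = 2.6283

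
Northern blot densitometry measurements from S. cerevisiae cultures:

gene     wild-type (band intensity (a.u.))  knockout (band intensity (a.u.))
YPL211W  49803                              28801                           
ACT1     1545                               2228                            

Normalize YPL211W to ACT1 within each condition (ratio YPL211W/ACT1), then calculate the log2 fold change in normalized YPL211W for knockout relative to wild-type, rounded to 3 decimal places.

YPL211W/ACT1 (wild-type) = 49803 / 1545 = 32.235
YPL211W/ACT1 (knockout) = 28801 / 2228 = 12.927
Fold change = 12.927 / 32.235 = 0.4010
log2(0.4010) = -1.3183

-1.318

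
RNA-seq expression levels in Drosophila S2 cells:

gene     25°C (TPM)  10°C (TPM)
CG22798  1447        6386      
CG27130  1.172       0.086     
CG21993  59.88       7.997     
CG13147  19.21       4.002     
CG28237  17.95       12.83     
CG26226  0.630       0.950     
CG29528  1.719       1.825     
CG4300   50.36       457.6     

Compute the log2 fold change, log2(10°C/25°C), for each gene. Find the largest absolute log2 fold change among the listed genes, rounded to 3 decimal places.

3.768

log2(6386/1447) = 2.142  (CG22798)
log2(0.086/1.172) = -3.768  (CG27130)
log2(7.997/59.88) = -2.905  (CG21993)
log2(4.002/19.21) = -2.263  (CG13147)
log2(12.83/17.95) = -0.484  (CG28237)
log2(0.950/0.630) = 0.593  (CG26226)
log2(1.825/1.719) = 0.086  (CG29528)
log2(457.6/50.36) = 3.184  (CG4300)
The largest magnitude belongs to CG27130.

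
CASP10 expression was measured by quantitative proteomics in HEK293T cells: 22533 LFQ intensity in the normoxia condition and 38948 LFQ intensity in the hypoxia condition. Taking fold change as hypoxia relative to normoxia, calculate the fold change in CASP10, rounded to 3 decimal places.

Fold change = 38948 / 22533 = 1.7285
CASP10 is upregulated.

1.728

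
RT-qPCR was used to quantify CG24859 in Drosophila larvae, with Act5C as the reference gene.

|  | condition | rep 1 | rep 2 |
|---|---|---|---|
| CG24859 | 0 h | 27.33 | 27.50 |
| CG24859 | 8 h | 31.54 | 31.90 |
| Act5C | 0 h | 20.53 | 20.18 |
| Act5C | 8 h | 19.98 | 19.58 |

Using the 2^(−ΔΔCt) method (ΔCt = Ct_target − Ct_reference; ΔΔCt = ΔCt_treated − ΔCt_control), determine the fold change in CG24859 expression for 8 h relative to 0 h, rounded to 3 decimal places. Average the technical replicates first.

Mean Ct: CG24859 0 h 27.415; CG24859 8 h 31.720; Act5C 0 h 20.355; Act5C 8 h 19.780
ΔCt(0 h) = 27.415 − 20.355 = 7.060
ΔCt(8 h) = 31.720 − 19.780 = 11.940
ΔΔCt = 11.940 − 7.060 = 4.880
Fold change = 2^(−4.880) = 0.0340

0.034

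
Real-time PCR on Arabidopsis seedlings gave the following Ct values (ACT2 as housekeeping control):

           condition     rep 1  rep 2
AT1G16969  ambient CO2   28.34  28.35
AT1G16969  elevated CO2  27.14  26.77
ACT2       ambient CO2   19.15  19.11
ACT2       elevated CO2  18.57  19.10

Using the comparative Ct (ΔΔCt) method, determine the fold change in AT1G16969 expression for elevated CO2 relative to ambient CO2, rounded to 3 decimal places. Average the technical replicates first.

2.136

Mean Ct: AT1G16969 ambient CO2 28.345; AT1G16969 elevated CO2 26.955; ACT2 ambient CO2 19.130; ACT2 elevated CO2 18.835
ΔCt(ambient CO2) = 28.345 − 19.130 = 9.215
ΔCt(elevated CO2) = 26.955 − 18.835 = 8.120
ΔΔCt = 8.120 − 9.215 = -1.095
Fold change = 2^(−(-1.095)) = 2^1.095 = 2.1361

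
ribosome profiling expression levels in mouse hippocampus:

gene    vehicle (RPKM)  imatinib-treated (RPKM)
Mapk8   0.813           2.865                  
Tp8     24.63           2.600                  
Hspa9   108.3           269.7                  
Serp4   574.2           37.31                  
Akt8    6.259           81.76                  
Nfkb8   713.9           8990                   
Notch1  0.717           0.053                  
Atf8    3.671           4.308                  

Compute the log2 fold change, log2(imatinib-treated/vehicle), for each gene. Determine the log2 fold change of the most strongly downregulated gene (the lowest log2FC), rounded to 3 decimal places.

log2(2.865/0.813) = 1.817  (Mapk8)
log2(2.600/24.63) = -3.244  (Tp8)
log2(269.7/108.3) = 1.316  (Hspa9)
log2(37.31/574.2) = -3.944  (Serp4)
log2(81.76/6.259) = 3.707  (Akt8)
log2(8990/713.9) = 3.655  (Nfkb8)
log2(0.053/0.717) = -3.758  (Notch1)
log2(4.308/3.671) = 0.231  (Atf8)
Serp4 is most strongly downregulated.

-3.944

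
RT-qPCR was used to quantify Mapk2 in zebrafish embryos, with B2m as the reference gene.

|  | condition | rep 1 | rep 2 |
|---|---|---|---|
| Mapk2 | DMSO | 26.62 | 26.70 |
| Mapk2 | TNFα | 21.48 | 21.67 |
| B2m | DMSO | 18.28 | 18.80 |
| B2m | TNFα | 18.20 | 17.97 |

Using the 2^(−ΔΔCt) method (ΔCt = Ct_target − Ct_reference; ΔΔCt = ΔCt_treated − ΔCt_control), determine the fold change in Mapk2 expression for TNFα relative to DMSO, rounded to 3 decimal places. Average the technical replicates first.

Mean Ct: Mapk2 DMSO 26.660; Mapk2 TNFα 21.575; B2m DMSO 18.540; B2m TNFα 18.085
ΔCt(DMSO) = 26.660 − 18.540 = 8.120
ΔCt(TNFα) = 21.575 − 18.085 = 3.490
ΔΔCt = 3.490 − 8.120 = -4.630
Fold change = 2^(−(-4.630)) = 2^4.630 = 24.7610

24.761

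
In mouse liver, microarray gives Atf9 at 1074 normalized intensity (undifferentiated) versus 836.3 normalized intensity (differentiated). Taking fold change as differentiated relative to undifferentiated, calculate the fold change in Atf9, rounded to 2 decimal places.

Fold change = 836.3 / 1074 = 0.779
Atf9 is downregulated.

0.78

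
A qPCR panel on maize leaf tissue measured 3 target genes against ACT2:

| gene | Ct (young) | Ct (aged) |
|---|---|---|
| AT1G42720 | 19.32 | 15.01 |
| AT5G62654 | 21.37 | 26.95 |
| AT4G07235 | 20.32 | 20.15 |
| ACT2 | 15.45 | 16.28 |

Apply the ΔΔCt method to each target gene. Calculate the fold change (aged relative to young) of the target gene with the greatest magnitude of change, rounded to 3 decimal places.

35.261

AT1G42720: ΔΔCt = (15.01−16.28) − (19.32−15.45) = -1.27 − 3.87 = -5.14; fold change = 2^5.14 = 35.261
AT5G62654: ΔΔCt = (26.95−16.28) − (21.37−15.45) = 10.67 − 5.92 = 4.75; fold change = 2^-4.75 = 0.037
AT4G07235: ΔΔCt = (20.15−16.28) − (20.32−15.45) = 3.87 − 4.87 = -1.00; fold change = 2^1.00 = 2.000
AT1G42720 has the largest |ΔΔCt| = 5.14.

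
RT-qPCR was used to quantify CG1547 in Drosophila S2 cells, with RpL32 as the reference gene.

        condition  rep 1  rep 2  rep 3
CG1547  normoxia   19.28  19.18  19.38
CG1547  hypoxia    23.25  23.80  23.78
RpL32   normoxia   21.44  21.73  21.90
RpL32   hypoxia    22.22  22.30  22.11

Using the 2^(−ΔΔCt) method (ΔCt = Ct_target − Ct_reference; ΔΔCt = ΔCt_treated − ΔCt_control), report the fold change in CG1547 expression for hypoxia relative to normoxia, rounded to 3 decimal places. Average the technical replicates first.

Mean Ct: CG1547 normoxia 19.280; CG1547 hypoxia 23.610; RpL32 normoxia 21.690; RpL32 hypoxia 22.210
ΔCt(normoxia) = 19.280 − 21.690 = -2.410
ΔCt(hypoxia) = 23.610 − 22.210 = 1.400
ΔΔCt = 1.400 − (-2.410) = 3.810
Fold change = 2^(−3.810) = 0.0713

0.071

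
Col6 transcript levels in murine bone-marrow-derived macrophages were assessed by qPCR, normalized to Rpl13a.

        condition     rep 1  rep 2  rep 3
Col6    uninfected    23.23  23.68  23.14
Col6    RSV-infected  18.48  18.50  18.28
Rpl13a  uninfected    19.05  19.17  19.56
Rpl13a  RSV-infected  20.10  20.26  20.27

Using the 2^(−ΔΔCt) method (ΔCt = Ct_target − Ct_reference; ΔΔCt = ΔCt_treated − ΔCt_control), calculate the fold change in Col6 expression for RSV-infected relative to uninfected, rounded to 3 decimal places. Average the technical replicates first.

Mean Ct: Col6 uninfected 23.350; Col6 RSV-infected 18.420; Rpl13a uninfected 19.260; Rpl13a RSV-infected 20.210
ΔCt(uninfected) = 23.350 − 19.260 = 4.090
ΔCt(RSV-infected) = 18.420 − 20.210 = -1.790
ΔΔCt = -1.790 − 4.090 = -5.880
Fold change = 2^(−(-5.880)) = 2^5.880 = 58.8920

58.892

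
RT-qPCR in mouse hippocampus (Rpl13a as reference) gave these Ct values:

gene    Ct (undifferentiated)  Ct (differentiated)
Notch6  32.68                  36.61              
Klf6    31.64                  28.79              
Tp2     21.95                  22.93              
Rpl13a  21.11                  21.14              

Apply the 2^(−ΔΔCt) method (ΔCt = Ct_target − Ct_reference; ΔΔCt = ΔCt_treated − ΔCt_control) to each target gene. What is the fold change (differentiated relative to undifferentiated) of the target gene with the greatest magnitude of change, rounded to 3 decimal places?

Notch6: ΔΔCt = (36.61−21.14) − (32.68−21.11) = 15.47 − 11.57 = 3.90; fold change = 2^-3.90 = 0.067
Klf6: ΔΔCt = (28.79−21.14) − (31.64−21.11) = 7.65 − 10.53 = -2.88; fold change = 2^2.88 = 7.362
Tp2: ΔΔCt = (22.93−21.14) − (21.95−21.11) = 1.79 − 0.84 = 0.95; fold change = 2^-0.95 = 0.518
Notch6 has the largest |ΔΔCt| = 3.90.

0.067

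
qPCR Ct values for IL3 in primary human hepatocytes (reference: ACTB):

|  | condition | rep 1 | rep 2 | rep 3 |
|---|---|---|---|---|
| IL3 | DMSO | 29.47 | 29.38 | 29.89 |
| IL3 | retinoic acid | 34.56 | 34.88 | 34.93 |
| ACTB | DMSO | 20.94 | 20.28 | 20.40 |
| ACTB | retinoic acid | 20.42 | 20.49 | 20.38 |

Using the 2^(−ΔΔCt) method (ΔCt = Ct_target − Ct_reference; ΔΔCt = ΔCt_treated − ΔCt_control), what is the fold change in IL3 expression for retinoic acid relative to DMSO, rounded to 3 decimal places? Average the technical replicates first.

Mean Ct: IL3 DMSO 29.580; IL3 retinoic acid 34.790; ACTB DMSO 20.540; ACTB retinoic acid 20.430
ΔCt(DMSO) = 29.580 − 20.540 = 9.040
ΔCt(retinoic acid) = 34.790 − 20.430 = 14.360
ΔΔCt = 14.360 − 9.040 = 5.320
Fold change = 2^(−5.320) = 0.0250

0.025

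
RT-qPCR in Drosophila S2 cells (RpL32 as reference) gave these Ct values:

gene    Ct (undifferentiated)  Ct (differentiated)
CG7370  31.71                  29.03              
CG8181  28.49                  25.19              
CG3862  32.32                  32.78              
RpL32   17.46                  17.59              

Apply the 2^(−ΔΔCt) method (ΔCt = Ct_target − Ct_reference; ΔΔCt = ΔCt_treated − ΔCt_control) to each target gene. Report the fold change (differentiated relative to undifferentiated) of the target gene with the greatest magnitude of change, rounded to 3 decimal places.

CG7370: ΔΔCt = (29.03−17.59) − (31.71−17.46) = 11.44 − 14.25 = -2.81; fold change = 2^2.81 = 7.013
CG8181: ΔΔCt = (25.19−17.59) − (28.49−17.46) = 7.60 − 11.03 = -3.43; fold change = 2^3.43 = 10.778
CG3862: ΔΔCt = (32.78−17.59) − (32.32−17.46) = 15.19 − 14.86 = 0.33; fold change = 2^-0.33 = 0.796
CG8181 has the largest |ΔΔCt| = 3.43.

10.778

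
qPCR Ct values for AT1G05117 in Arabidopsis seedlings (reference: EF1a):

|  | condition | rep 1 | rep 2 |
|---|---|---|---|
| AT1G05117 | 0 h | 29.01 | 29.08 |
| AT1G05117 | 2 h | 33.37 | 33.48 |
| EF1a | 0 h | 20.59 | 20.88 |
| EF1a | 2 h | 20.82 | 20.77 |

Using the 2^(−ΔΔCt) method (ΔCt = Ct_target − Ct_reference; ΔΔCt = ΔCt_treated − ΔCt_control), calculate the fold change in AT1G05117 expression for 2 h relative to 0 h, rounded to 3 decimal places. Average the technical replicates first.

0.050

Mean Ct: AT1G05117 0 h 29.045; AT1G05117 2 h 33.425; EF1a 0 h 20.735; EF1a 2 h 20.795
ΔCt(0 h) = 29.045 − 20.735 = 8.310
ΔCt(2 h) = 33.425 − 20.795 = 12.630
ΔΔCt = 12.630 − 8.310 = 4.320
Fold change = 2^(−4.320) = 0.0501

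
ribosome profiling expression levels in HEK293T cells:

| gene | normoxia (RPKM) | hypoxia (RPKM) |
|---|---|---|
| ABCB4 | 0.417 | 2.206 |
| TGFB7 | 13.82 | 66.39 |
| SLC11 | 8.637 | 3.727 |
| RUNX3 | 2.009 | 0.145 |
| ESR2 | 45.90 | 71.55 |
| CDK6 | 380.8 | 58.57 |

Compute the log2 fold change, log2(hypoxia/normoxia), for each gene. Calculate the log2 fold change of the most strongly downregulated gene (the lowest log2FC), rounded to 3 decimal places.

-3.792

log2(2.206/0.417) = 2.403  (ABCB4)
log2(66.39/13.82) = 2.264  (TGFB7)
log2(3.727/8.637) = -1.213  (SLC11)
log2(0.145/2.009) = -3.792  (RUNX3)
log2(71.55/45.90) = 0.640  (ESR2)
log2(58.57/380.8) = -2.701  (CDK6)
RUNX3 is most strongly downregulated.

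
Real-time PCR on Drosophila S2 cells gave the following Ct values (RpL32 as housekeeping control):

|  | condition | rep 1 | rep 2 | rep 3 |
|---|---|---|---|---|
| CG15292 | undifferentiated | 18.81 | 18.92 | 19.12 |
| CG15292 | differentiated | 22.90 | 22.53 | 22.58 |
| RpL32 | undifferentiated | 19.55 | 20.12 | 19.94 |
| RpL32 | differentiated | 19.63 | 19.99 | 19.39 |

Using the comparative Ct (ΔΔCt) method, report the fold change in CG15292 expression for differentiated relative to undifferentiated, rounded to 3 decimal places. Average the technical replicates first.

Mean Ct: CG15292 undifferentiated 18.950; CG15292 differentiated 22.670; RpL32 undifferentiated 19.870; RpL32 differentiated 19.670
ΔCt(undifferentiated) = 18.950 − 19.870 = -0.920
ΔCt(differentiated) = 22.670 − 19.670 = 3.000
ΔΔCt = 3.000 − (-0.920) = 3.920
Fold change = 2^(−3.920) = 0.0661

0.066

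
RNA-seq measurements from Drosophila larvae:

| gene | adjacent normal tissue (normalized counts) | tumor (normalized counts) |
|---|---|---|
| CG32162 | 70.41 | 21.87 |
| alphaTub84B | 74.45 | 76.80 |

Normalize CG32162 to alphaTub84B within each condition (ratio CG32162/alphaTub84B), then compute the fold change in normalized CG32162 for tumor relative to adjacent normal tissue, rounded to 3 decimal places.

0.301

CG32162/alphaTub84B (adjacent normal tissue) = 70.41 / 74.45 = 0.94574
CG32162/alphaTub84B (tumor) = 21.87 / 76.80 = 0.28477
Fold change = 0.28477 / 0.94574 = 0.3011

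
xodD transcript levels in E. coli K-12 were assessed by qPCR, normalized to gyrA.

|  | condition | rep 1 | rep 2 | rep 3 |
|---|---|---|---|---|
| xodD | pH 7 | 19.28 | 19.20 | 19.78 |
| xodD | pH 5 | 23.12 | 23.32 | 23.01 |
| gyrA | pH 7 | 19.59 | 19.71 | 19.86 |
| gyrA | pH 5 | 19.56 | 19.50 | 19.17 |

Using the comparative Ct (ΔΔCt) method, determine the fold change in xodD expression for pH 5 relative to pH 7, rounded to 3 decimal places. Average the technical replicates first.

0.061

Mean Ct: xodD pH 7 19.420; xodD pH 5 23.150; gyrA pH 7 19.720; gyrA pH 5 19.410
ΔCt(pH 7) = 19.420 − 19.720 = -0.300
ΔCt(pH 5) = 23.150 − 19.410 = 3.740
ΔΔCt = 3.740 − (-0.300) = 4.040
Fold change = 2^(−4.040) = 0.0608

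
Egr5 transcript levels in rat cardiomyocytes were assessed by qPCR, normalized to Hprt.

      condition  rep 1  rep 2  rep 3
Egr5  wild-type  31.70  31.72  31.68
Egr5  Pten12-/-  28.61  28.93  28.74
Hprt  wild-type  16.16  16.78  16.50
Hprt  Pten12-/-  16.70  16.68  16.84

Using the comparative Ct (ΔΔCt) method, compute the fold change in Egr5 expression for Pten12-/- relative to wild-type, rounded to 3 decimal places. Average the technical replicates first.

9.190

Mean Ct: Egr5 wild-type 31.700; Egr5 Pten12-/- 28.760; Hprt wild-type 16.480; Hprt Pten12-/- 16.740
ΔCt(wild-type) = 31.700 − 16.480 = 15.220
ΔCt(Pten12-/-) = 28.760 − 16.740 = 12.020
ΔΔCt = 12.020 − 15.220 = -3.200
Fold change = 2^(−(-3.200)) = 2^3.200 = 9.1896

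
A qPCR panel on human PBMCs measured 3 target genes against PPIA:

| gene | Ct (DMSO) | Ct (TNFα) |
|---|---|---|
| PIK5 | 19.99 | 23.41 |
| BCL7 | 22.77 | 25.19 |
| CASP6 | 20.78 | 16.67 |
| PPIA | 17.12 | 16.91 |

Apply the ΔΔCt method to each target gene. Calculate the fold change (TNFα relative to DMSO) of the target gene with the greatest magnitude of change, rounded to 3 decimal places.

14.929

PIK5: ΔΔCt = (23.41−16.91) − (19.99−17.12) = 6.50 − 2.87 = 3.63; fold change = 2^-3.63 = 0.081
BCL7: ΔΔCt = (25.19−16.91) − (22.77−17.12) = 8.28 − 5.65 = 2.63; fold change = 2^-2.63 = 0.162
CASP6: ΔΔCt = (16.67−16.91) − (20.78−17.12) = -0.24 − 3.66 = -3.90; fold change = 2^3.90 = 14.929
CASP6 has the largest |ΔΔCt| = 3.90.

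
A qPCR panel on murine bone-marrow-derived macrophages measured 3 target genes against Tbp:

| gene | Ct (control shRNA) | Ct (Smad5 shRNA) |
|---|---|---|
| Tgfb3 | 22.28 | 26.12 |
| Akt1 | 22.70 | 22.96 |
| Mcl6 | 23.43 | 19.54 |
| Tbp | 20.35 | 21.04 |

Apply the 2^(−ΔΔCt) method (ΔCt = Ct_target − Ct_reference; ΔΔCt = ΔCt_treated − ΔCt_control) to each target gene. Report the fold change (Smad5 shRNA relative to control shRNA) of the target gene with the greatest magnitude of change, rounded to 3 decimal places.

Tgfb3: ΔΔCt = (26.12−21.04) − (22.28−20.35) = 5.08 − 1.93 = 3.15; fold change = 2^-3.15 = 0.113
Akt1: ΔΔCt = (22.96−21.04) − (22.70−20.35) = 1.92 − 2.35 = -0.43; fold change = 2^0.43 = 1.347
Mcl6: ΔΔCt = (19.54−21.04) − (23.43−20.35) = -1.50 − 3.08 = -4.58; fold change = 2^4.58 = 23.918
Mcl6 has the largest |ΔΔCt| = 4.58.

23.918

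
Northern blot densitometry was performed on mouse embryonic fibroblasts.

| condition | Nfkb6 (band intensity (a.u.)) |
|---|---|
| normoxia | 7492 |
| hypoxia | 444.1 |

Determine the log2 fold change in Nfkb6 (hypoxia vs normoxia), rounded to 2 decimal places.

-4.08

Fold change = 444.1 / 7492 = 0.0593
log2(0.0593) = -4.076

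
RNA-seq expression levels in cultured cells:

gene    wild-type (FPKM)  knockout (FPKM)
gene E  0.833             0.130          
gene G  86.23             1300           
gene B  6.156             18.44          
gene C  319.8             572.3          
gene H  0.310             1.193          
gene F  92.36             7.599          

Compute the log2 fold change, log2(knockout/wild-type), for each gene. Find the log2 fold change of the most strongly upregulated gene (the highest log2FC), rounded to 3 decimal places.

3.914

log2(0.130/0.833) = -2.680  (gene E)
log2(1300/86.23) = 3.914  (gene G)
log2(18.44/6.156) = 1.583  (gene B)
log2(572.3/319.8) = 0.840  (gene C)
log2(1.193/0.310) = 1.944  (gene H)
log2(7.599/92.36) = -3.603  (gene F)
gene G is most strongly upregulated.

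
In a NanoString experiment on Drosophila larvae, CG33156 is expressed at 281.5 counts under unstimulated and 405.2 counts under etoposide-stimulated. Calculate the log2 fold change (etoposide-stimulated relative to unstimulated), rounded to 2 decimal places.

0.53

Fold change = 405.2 / 281.5 = 1.4394
log2(1.4394) = 0.525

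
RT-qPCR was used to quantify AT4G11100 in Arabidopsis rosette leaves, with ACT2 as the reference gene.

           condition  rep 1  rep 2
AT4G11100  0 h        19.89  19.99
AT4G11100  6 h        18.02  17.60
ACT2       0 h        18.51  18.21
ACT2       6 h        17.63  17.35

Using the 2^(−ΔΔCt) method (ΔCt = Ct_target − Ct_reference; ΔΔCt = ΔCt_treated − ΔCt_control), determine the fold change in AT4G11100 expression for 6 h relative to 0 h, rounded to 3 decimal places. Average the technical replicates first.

Mean Ct: AT4G11100 0 h 19.940; AT4G11100 6 h 17.810; ACT2 0 h 18.360; ACT2 6 h 17.490
ΔCt(0 h) = 19.940 − 18.360 = 1.580
ΔCt(6 h) = 17.810 − 17.490 = 0.320
ΔΔCt = 0.320 − 1.580 = -1.260
Fold change = 2^(−(-1.260)) = 2^1.260 = 2.3950

2.395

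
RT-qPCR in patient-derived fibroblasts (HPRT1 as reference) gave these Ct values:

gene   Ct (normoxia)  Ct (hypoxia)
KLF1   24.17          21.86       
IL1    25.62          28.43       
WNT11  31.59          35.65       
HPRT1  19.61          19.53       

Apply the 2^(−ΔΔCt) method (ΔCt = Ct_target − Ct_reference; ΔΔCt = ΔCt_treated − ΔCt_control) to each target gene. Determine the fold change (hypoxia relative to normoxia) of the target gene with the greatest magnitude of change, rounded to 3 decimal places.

0.057

KLF1: ΔΔCt = (21.86−19.53) − (24.17−19.61) = 2.33 − 4.56 = -2.23; fold change = 2^2.23 = 4.691
IL1: ΔΔCt = (28.43−19.53) − (25.62−19.61) = 8.90 − 6.01 = 2.89; fold change = 2^-2.89 = 0.135
WNT11: ΔΔCt = (35.65−19.53) − (31.59−19.61) = 16.12 − 11.98 = 4.14; fold change = 2^-4.14 = 0.057
WNT11 has the largest |ΔΔCt| = 4.14.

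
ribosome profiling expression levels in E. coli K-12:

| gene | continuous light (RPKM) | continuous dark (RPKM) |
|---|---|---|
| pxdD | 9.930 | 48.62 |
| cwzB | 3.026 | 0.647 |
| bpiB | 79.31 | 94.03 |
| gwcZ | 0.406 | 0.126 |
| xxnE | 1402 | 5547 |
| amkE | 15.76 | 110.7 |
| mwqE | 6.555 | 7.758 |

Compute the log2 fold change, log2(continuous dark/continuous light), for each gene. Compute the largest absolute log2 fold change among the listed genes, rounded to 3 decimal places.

2.812

log2(48.62/9.930) = 2.292  (pxdD)
log2(0.647/3.026) = -2.226  (cwzB)
log2(94.03/79.31) = 0.246  (bpiB)
log2(0.126/0.406) = -1.688  (gwcZ)
log2(5547/1402) = 1.984  (xxnE)
log2(110.7/15.76) = 2.812  (amkE)
log2(7.758/6.555) = 0.243  (mwqE)
The largest magnitude belongs to amkE.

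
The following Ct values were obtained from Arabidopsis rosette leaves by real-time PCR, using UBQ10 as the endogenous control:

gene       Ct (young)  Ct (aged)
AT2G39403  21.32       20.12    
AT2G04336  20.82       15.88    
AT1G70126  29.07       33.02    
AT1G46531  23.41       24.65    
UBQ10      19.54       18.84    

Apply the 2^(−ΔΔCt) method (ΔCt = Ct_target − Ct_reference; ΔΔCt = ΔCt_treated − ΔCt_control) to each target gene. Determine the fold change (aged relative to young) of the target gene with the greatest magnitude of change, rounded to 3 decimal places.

AT2G39403: ΔΔCt = (20.12−18.84) − (21.32−19.54) = 1.28 − 1.78 = -0.50; fold change = 2^0.50 = 1.414
AT2G04336: ΔΔCt = (15.88−18.84) − (20.82−19.54) = -2.96 − 1.28 = -4.24; fold change = 2^4.24 = 18.896
AT1G70126: ΔΔCt = (33.02−18.84) − (29.07−19.54) = 14.18 − 9.53 = 4.65; fold change = 2^-4.65 = 0.040
AT1G46531: ΔΔCt = (24.65−18.84) − (23.41−19.54) = 5.81 − 3.87 = 1.94; fold change = 2^-1.94 = 0.261
AT1G70126 has the largest |ΔΔCt| = 4.65.

0.040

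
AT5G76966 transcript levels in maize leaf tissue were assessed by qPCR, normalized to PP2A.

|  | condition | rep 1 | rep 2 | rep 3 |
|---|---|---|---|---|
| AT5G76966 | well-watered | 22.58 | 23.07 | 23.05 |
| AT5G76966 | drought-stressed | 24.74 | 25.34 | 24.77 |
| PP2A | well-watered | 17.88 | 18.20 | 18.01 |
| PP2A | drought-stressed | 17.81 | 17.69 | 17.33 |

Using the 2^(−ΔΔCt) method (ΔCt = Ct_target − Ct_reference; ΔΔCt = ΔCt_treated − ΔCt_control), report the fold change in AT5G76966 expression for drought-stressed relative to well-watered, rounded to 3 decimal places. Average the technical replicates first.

Mean Ct: AT5G76966 well-watered 22.900; AT5G76966 drought-stressed 24.950; PP2A well-watered 18.030; PP2A drought-stressed 17.610
ΔCt(well-watered) = 22.900 − 18.030 = 4.870
ΔCt(drought-stressed) = 24.950 − 17.610 = 7.340
ΔΔCt = 7.340 − 4.870 = 2.470
Fold change = 2^(−2.470) = 0.1805

0.180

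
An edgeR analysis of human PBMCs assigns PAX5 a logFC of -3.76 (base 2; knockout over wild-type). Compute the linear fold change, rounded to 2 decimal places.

0.07

Fold change = 2^(-3.76) = 0.074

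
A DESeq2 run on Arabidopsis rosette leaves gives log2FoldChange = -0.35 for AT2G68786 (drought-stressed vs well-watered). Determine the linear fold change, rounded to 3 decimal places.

Fold change = 2^(-0.35) = 0.7846
That is, AT2G68786 drops to 78.5% of the well-watered level.

0.785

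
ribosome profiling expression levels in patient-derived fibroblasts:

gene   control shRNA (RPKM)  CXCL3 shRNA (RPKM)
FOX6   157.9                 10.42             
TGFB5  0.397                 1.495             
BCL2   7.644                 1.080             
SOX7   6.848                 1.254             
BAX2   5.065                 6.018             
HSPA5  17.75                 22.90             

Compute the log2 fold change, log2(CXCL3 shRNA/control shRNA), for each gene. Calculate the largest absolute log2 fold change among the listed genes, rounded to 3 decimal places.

log2(10.42/157.9) = -3.922  (FOX6)
log2(1.495/0.397) = 1.913  (TGFB5)
log2(1.080/7.644) = -2.823  (BCL2)
log2(1.254/6.848) = -2.449  (SOX7)
log2(6.018/5.065) = 0.249  (BAX2)
log2(22.90/17.75) = 0.368  (HSPA5)
The largest magnitude belongs to FOX6.

3.922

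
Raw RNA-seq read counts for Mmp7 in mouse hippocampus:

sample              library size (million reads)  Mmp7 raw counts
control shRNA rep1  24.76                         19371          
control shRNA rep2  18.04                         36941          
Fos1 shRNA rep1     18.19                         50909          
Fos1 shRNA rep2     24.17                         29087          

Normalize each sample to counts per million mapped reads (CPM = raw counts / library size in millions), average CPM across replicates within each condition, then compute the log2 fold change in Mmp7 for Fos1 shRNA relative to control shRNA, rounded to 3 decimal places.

0.500

CPM(control shRNA rep1) = 19371 / 24.76 = 782.3506
CPM(control shRNA rep2) = 36941 / 18.04 = 2047.7273
CPM(Fos1 shRNA rep1) = 50909 / 18.19 = 2798.7356
CPM(Fos1 shRNA rep2) = 29087 / 24.17 = 1203.4340
mean CPM(control shRNA) = 1415.0389; mean CPM(Fos1 shRNA) = 2001.0848
Fold change = 2001.0848 / 1415.0389 = 1.41416
log2(1.41416) = 0.4999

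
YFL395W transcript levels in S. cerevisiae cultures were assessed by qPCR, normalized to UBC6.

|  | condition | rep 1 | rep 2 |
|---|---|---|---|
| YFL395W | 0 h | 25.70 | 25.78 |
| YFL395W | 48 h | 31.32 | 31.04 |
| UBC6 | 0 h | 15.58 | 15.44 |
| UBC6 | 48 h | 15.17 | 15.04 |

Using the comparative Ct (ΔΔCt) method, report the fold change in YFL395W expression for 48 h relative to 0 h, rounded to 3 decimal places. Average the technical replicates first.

0.017

Mean Ct: YFL395W 0 h 25.740; YFL395W 48 h 31.180; UBC6 0 h 15.510; UBC6 48 h 15.105
ΔCt(0 h) = 25.740 − 15.510 = 10.230
ΔCt(48 h) = 31.180 − 15.105 = 16.075
ΔΔCt = 16.075 − 10.230 = 5.845
Fold change = 2^(−5.845) = 0.0174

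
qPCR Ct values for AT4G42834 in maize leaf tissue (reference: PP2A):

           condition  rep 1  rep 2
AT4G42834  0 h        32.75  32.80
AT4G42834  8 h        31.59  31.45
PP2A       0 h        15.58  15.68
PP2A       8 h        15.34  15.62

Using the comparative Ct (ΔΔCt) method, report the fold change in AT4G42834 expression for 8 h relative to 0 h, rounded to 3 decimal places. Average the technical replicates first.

Mean Ct: AT4G42834 0 h 32.775; AT4G42834 8 h 31.520; PP2A 0 h 15.630; PP2A 8 h 15.480
ΔCt(0 h) = 32.775 − 15.630 = 17.145
ΔCt(8 h) = 31.520 − 15.480 = 16.040
ΔΔCt = 16.040 − 17.145 = -1.105
Fold change = 2^(−(-1.105)) = 2^1.105 = 2.1510

2.151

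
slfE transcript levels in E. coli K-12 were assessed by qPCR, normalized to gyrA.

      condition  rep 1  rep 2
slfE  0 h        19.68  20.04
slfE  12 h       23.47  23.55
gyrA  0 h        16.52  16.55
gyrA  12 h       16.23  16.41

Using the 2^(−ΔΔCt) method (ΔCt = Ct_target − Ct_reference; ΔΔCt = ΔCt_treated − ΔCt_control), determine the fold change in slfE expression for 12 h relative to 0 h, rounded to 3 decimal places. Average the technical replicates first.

Mean Ct: slfE 0 h 19.860; slfE 12 h 23.510; gyrA 0 h 16.535; gyrA 12 h 16.320
ΔCt(0 h) = 19.860 − 16.535 = 3.325
ΔCt(12 h) = 23.510 − 16.320 = 7.190
ΔΔCt = 7.190 − 3.325 = 3.865
Fold change = 2^(−3.865) = 0.0686

0.069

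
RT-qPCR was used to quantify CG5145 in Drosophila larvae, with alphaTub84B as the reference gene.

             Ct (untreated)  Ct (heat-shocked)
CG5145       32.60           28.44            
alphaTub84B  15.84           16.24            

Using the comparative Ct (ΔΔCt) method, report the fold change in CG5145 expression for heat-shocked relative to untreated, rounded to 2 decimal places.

23.59

ΔCt(untreated) = 32.600 − 15.840 = 16.760
ΔCt(heat-shocked) = 28.440 − 16.240 = 12.200
ΔΔCt = 12.200 − 16.760 = -4.560
Fold change = 2^(−(-4.560)) = 2^4.560 = 23.588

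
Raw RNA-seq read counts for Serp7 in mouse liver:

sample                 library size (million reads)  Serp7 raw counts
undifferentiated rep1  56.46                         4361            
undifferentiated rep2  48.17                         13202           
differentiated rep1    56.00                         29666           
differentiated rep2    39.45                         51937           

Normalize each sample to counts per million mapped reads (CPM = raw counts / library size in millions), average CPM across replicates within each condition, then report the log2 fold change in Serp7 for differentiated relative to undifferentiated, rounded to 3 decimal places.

2.394

CPM(undifferentiated rep1) = 4361 / 56.46 = 77.2405
CPM(undifferentiated rep2) = 13202 / 48.17 = 274.0710
CPM(differentiated rep1) = 29666 / 56.00 = 529.7500
CPM(differentiated rep2) = 51937 / 39.45 = 1316.5272
mean CPM(undifferentiated) = 175.6558; mean CPM(differentiated) = 923.1386
Fold change = 923.1386 / 175.6558 = 5.25538
log2(5.25538) = 2.3938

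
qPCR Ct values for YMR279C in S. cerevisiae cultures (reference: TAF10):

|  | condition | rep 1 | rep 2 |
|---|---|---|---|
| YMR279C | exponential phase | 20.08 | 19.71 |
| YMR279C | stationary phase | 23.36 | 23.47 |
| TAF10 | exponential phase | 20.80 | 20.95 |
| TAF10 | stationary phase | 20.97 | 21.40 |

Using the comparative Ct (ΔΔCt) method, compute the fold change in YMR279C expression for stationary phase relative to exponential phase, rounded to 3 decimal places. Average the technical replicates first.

Mean Ct: YMR279C exponential phase 19.895; YMR279C stationary phase 23.415; TAF10 exponential phase 20.875; TAF10 stationary phase 21.185
ΔCt(exponential phase) = 19.895 − 20.875 = -0.980
ΔCt(stationary phase) = 23.415 − 21.185 = 2.230
ΔΔCt = 2.230 − (-0.980) = 3.210
Fold change = 2^(−3.210) = 0.1081

0.108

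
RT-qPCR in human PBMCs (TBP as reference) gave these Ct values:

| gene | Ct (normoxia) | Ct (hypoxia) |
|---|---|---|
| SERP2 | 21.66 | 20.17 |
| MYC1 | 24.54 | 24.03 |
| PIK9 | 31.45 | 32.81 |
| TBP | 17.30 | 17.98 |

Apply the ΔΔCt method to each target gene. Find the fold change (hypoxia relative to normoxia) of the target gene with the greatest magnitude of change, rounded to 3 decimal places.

SERP2: ΔΔCt = (20.17−17.98) − (21.66−17.30) = 2.19 − 4.36 = -2.17; fold change = 2^2.17 = 4.500
MYC1: ΔΔCt = (24.03−17.98) − (24.54−17.30) = 6.05 − 7.24 = -1.19; fold change = 2^1.19 = 2.282
PIK9: ΔΔCt = (32.81−17.98) − (31.45−17.30) = 14.83 − 14.15 = 0.68; fold change = 2^-0.68 = 0.624
SERP2 has the largest |ΔΔCt| = 2.17.

4.500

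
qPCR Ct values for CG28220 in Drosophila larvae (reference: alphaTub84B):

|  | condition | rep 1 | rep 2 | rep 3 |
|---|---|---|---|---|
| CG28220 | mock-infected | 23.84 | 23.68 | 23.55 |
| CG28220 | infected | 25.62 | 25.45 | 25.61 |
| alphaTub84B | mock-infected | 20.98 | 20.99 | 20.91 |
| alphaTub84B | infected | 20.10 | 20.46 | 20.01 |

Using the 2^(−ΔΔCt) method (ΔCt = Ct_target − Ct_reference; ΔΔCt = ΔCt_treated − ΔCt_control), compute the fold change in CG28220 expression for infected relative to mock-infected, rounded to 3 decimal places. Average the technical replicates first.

0.160

Mean Ct: CG28220 mock-infected 23.690; CG28220 infected 25.560; alphaTub84B mock-infected 20.960; alphaTub84B infected 20.190
ΔCt(mock-infected) = 23.690 − 20.960 = 2.730
ΔCt(infected) = 25.560 − 20.190 = 5.370
ΔΔCt = 5.370 − 2.730 = 2.640
Fold change = 2^(−2.640) = 0.1604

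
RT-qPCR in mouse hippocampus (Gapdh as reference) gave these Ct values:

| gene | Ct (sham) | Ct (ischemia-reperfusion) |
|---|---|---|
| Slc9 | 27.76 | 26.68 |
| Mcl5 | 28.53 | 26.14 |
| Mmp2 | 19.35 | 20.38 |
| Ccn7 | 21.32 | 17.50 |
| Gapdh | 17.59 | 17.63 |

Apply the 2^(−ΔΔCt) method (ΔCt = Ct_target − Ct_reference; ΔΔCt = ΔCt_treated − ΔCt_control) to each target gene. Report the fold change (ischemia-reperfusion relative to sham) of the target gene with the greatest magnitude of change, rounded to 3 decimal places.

14.520

Slc9: ΔΔCt = (26.68−17.63) − (27.76−17.59) = 9.05 − 10.17 = -1.12; fold change = 2^1.12 = 2.173
Mcl5: ΔΔCt = (26.14−17.63) − (28.53−17.59) = 8.51 − 10.94 = -2.43; fold change = 2^2.43 = 5.389
Mmp2: ΔΔCt = (20.38−17.63) − (19.35−17.59) = 2.75 − 1.76 = 0.99; fold change = 2^-0.99 = 0.503
Ccn7: ΔΔCt = (17.50−17.63) − (21.32−17.59) = -0.13 − 3.73 = -3.86; fold change = 2^3.86 = 14.520
Ccn7 has the largest |ΔΔCt| = 3.86.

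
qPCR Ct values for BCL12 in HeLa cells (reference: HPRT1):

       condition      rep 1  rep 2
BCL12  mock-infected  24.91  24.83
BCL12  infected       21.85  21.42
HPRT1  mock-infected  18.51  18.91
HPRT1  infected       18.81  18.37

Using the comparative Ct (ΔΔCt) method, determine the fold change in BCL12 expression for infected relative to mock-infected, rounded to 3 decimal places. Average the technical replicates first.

8.664

Mean Ct: BCL12 mock-infected 24.870; BCL12 infected 21.635; HPRT1 mock-infected 18.710; HPRT1 infected 18.590
ΔCt(mock-infected) = 24.870 − 18.710 = 6.160
ΔCt(infected) = 21.635 − 18.590 = 3.045
ΔΔCt = 3.045 − 6.160 = -3.115
Fold change = 2^(−(-3.115)) = 2^3.115 = 8.6638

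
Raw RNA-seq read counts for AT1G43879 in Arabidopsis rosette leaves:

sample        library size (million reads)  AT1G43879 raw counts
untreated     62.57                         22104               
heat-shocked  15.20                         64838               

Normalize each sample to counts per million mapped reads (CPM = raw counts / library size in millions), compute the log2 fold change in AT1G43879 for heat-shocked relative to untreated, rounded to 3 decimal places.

CPM(untreated) = 22104 / 62.57 = 353.2683
CPM(heat-shocked) = 64838 / 15.20 = 4265.6579
Fold change = 4265.6579 / 353.2683 = 12.07484
log2(12.07484) = 3.5939

3.594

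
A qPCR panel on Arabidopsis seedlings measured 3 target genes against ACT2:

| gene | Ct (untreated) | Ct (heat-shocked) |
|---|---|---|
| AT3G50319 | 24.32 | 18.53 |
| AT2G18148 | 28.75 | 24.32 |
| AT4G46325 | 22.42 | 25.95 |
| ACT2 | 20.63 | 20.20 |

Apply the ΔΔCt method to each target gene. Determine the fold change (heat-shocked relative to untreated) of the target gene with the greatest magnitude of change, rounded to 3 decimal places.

AT3G50319: ΔΔCt = (18.53−20.20) − (24.32−20.63) = -1.67 − 3.69 = -5.36; fold change = 2^5.36 = 41.070
AT2G18148: ΔΔCt = (24.32−20.20) − (28.75−20.63) = 4.12 − 8.12 = -4.00; fold change = 2^4.00 = 16.000
AT4G46325: ΔΔCt = (25.95−20.20) − (22.42−20.63) = 5.75 − 1.79 = 3.96; fold change = 2^-3.96 = 0.064
AT3G50319 has the largest |ΔΔCt| = 5.36.

41.070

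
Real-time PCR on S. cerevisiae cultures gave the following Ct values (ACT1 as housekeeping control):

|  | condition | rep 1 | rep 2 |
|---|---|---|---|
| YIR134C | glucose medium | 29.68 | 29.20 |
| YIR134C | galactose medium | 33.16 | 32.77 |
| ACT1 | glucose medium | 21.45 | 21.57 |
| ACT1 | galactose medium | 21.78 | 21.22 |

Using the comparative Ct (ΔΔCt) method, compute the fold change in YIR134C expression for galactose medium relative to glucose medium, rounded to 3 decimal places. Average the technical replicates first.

0.086

Mean Ct: YIR134C glucose medium 29.440; YIR134C galactose medium 32.965; ACT1 glucose medium 21.510; ACT1 galactose medium 21.500
ΔCt(glucose medium) = 29.440 − 21.510 = 7.930
ΔCt(galactose medium) = 32.965 − 21.500 = 11.465
ΔΔCt = 11.465 − 7.930 = 3.535
Fold change = 2^(−3.535) = 0.0863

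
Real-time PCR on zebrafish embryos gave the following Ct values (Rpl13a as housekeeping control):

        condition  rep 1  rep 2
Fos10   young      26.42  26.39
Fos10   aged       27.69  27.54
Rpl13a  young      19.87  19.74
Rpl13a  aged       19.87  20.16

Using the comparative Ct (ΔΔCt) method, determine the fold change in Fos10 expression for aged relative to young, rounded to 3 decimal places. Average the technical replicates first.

0.500

Mean Ct: Fos10 young 26.405; Fos10 aged 27.615; Rpl13a young 19.805; Rpl13a aged 20.015
ΔCt(young) = 26.405 − 19.805 = 6.600
ΔCt(aged) = 27.615 − 20.015 = 7.600
ΔΔCt = 7.600 − 6.600 = 1.000
Fold change = 2^(−1.000) = 0.5000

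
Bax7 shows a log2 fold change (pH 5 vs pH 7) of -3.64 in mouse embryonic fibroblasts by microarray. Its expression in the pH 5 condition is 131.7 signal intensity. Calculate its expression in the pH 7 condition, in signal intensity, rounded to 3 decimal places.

1641.856

Fold change = 2^(-3.64) = 0.0802
pH 7 expression = 131.7 / 0.0802 = 1641.856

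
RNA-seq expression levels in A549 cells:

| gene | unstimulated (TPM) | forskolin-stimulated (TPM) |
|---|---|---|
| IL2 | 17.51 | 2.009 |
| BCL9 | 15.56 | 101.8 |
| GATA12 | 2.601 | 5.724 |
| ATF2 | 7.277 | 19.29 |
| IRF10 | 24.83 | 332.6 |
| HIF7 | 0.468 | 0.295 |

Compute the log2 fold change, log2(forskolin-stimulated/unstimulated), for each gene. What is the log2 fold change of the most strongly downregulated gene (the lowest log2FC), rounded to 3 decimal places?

log2(2.009/17.51) = -3.124  (IL2)
log2(101.8/15.56) = 2.710  (BCL9)
log2(5.724/2.601) = 1.138  (GATA12)
log2(19.29/7.277) = 1.406  (ATF2)
log2(332.6/24.83) = 3.744  (IRF10)
log2(0.295/0.468) = -0.666  (HIF7)
IL2 is most strongly downregulated.

-3.124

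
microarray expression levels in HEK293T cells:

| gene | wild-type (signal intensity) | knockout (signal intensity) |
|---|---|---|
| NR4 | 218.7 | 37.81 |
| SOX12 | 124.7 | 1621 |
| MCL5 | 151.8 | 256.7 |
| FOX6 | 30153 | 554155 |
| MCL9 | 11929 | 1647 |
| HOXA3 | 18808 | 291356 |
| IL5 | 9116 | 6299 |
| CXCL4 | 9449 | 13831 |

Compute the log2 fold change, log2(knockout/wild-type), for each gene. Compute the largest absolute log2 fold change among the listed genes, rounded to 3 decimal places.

log2(37.81/218.7) = -2.532  (NR4)
log2(1621/124.7) = 3.700  (SOX12)
log2(256.7/151.8) = 0.758  (MCL5)
log2(554155/30153) = 4.200  (FOX6)
log2(1647/11929) = -2.857  (MCL9)
log2(291356/18808) = 3.953  (HOXA3)
log2(6299/9116) = -0.533  (IL5)
log2(13831/9449) = 0.550  (CXCL4)
The largest magnitude belongs to FOX6.

4.200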